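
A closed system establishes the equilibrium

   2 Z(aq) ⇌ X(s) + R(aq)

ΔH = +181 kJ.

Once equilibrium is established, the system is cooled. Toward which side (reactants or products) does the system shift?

left

The forward reaction is endothermic. Lowering T favours the exothermic direction — shift to the left.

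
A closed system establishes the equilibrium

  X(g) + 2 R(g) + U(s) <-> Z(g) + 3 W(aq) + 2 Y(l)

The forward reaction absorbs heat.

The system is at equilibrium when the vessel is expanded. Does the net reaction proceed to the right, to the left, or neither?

left

Gas moles: reactants 3, products 1 (Δn_gas = -2). Expansion shifts the system toward the side with more moles of gas — to the left.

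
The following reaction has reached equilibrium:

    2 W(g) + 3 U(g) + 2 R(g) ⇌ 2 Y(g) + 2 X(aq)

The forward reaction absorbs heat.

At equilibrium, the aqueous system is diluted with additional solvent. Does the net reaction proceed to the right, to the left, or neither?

Dilution lowers every aqueous concentration by the same factor. Δn_aq = 2 − 0 = +2, so the system shifts toward the side with more dissolved moles — to the right.

right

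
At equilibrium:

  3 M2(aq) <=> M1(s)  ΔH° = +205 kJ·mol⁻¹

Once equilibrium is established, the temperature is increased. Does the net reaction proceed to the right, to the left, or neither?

right

The forward reaction is endothermic. Raising T favours the endothermic direction — shift to the right.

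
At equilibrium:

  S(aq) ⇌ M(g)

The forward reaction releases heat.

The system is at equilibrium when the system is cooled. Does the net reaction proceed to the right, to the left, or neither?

The forward reaction is exothermic. Lowering T favours the exothermic direction — shift to the right.

right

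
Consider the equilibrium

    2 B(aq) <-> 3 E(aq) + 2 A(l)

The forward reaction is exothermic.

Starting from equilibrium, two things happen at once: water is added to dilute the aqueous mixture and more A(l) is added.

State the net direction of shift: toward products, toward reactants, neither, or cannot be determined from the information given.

right

Dilution lowers every aqueous concentration by the same factor. Δn_aq = 3 − 2 = +1, so the system shifts toward the side with more dissolved moles — to the right.
A is a pure liquid; its activity is 1 regardless of amount, so Q is unaffected — no shift from this change.
Only the nonzero effect(s) matter; the net shift is to the right.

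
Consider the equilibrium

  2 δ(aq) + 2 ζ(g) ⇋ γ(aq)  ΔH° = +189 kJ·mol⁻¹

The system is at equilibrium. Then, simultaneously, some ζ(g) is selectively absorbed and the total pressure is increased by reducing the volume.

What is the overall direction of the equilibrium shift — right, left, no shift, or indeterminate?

Removing ζ (g), a reactant, drives the reaction to the left.
Gas moles: reactants 2, products 0 (Δn_gas = -2). Compression shifts the system toward the side with fewer moles of gas — to the right.
The individual effects push in opposite directions; without quantitative information the net direction cannot be determined.

cannot be determined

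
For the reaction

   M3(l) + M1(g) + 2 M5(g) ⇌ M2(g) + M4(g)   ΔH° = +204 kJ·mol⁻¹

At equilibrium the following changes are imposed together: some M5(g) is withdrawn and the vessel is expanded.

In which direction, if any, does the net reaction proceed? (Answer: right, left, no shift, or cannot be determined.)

left

Removing M5 (g), a reactant, drives the reaction to the left.
Gas moles: reactants 3, products 2 (Δn_gas = -1). Expansion shifts the system toward the side with more moles of gas — to the left.
All effects act in the same direction — net shift to the left.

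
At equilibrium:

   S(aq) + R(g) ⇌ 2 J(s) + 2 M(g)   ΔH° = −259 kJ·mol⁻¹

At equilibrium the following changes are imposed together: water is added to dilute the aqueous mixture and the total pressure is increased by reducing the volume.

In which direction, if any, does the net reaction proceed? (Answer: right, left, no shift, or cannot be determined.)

left

Dilution lowers every aqueous concentration by the same factor. Δn_aq = 0 − 1 = -1, so the system shifts toward the side with more dissolved moles — to the left.
Gas moles: reactants 1, products 2 (Δn_gas = +1). Compression shifts the system toward the side with fewer moles of gas — to the left.
All effects act in the same direction — net shift to the left.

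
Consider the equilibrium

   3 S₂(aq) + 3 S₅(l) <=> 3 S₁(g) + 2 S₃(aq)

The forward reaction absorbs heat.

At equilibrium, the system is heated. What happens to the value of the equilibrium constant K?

K depends on temperature via the van 't Hoff relation. The forward reaction is endothermic, so raising T increases K.

increases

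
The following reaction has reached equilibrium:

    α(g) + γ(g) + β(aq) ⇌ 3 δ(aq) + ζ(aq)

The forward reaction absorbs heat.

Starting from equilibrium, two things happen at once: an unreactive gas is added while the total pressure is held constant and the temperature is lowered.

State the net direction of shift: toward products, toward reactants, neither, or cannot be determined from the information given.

Adding inert gas at constant total pressure expands the volume and lowers every reacting partial pressure. With Δn_gas = 0 − 2 = -2, Q moves away from K toward the side with fewer gas moles, so the system shifts toward the side with more gas moles — to the left.
The forward reaction is endothermic. Lowering T favours the exothermic direction — shift to the left.
All effects act in the same direction — net shift to the left.

left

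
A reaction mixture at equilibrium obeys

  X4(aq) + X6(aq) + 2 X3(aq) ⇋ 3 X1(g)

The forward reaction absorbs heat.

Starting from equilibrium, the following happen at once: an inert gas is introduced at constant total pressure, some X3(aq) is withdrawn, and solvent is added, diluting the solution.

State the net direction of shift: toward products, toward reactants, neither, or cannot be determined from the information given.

Adding inert gas at constant total pressure expands the volume and lowers every reacting partial pressure. With Δn_gas = 3 − 0 = +3, Q moves away from K toward the side with fewer gas moles, so the system shifts toward the side with more gas moles — to the right.
Removing X3 (aq), a reactant, drives the reaction to the left.
Dilution lowers every aqueous concentration by the same factor. Δn_aq = 0 − 4 = -4, so the system shifts toward the side with more dissolved moles — to the left.
The individual effects push in opposite directions; without quantitative information the net direction cannot be determined.

cannot be determined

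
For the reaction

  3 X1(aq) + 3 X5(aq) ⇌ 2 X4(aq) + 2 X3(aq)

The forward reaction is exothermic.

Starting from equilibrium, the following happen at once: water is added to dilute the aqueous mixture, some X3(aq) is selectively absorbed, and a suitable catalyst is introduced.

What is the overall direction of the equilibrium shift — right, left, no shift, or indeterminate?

cannot be determined

Dilution lowers every aqueous concentration by the same factor. Δn_aq = 4 − 6 = -2, so the system shifts toward the side with more dissolved moles — to the left.
Removing X3 (aq), a product, drives the reaction to the right.
A catalyst speeds both forward and reverse rates equally; it changes neither Q nor K — no shift from this change.
The individual effects push in opposite directions; without quantitative information the net direction cannot be determined.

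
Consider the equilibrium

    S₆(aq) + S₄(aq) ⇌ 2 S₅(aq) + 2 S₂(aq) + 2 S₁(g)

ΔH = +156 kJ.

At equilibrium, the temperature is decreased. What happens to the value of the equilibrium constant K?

K depends on temperature via the van 't Hoff relation. The forward reaction is endothermic, so lowering T decreases K.

decreases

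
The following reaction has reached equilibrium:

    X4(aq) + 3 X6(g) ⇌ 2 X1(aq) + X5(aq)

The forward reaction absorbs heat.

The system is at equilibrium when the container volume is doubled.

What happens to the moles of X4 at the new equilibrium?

Gas moles: reactants 3, products 0 (Δn_gas = -3). Expansion shifts the system toward the side with more moles of gas — to the left.
The net shift is to the left. X4 is a reactant, so its amount increases.

increases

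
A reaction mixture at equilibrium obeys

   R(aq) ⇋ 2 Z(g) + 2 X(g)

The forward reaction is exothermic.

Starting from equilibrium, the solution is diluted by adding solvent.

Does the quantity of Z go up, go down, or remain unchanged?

Dilution lowers every aqueous concentration by the same factor. Δn_aq = 0 − 1 = -1, so the system shifts toward the side with more dissolved moles — to the left.
The net shift is to the left. Z is a product, so its amount decreases.

decreases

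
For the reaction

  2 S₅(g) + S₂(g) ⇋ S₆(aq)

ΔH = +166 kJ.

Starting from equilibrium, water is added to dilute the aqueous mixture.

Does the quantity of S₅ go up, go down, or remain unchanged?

decreases

Dilution lowers every aqueous concentration by the same factor. Δn_aq = 1 − 0 = +1, so the system shifts toward the side with more dissolved moles — to the right.
The net shift is to the right. S₅ is a reactant, so its amount decreases.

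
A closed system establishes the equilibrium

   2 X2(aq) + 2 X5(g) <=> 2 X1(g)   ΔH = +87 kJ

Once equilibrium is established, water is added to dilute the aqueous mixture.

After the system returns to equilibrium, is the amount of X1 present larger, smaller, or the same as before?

Dilution lowers every aqueous concentration by the same factor. Δn_aq = 0 − 2 = -2, so the system shifts toward the side with more dissolved moles — to the left.
The net shift is to the left. X1 is a product, so its amount decreases.

decreases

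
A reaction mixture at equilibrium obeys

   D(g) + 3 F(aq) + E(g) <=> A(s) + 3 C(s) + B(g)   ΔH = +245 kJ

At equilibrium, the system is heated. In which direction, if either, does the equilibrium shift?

The forward reaction is endothermic. Raising T favours the endothermic direction — shift to the right.

right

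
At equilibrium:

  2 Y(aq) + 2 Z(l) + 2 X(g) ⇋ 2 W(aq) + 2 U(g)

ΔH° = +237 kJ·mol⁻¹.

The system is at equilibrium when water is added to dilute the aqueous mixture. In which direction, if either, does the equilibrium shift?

Dilution scales every aqueous concentration by the same factor. Δn_aq = 2 − 2 = 0, so Q is unchanged — no shift.

no shift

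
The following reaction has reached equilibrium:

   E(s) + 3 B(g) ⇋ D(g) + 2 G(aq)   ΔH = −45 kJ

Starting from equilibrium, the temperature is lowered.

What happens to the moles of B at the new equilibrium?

decreases

The forward reaction is exothermic. Lowering T favours the exothermic direction — shift to the right.
The net shift is to the right. B is a reactant, so its amount decreases.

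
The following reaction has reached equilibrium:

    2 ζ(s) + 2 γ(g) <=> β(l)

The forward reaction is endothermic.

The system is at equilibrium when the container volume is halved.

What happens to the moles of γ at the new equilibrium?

Gas moles: reactants 2, products 0 (Δn_gas = -2). Compression shifts the system toward the side with fewer moles of gas — to the right.
The net shift is to the right. γ is a reactant, so its amount decreases.

decreases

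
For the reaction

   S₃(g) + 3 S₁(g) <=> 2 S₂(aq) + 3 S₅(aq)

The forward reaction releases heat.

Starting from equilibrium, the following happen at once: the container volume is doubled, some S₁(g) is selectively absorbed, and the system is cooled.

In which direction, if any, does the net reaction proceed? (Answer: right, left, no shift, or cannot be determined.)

Gas moles: reactants 4, products 0 (Δn_gas = -4). Expansion shifts the system toward the side with more moles of gas — to the left.
Removing S₁ (g), a reactant, drives the reaction to the left.
The forward reaction is exothermic. Lowering T favours the exothermic direction — shift to the right.
The individual effects push in opposite directions; without quantitative information the net direction cannot be determined.

cannot be determined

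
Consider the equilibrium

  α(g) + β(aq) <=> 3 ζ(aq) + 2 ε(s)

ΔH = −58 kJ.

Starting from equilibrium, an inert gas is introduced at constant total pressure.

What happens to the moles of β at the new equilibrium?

Adding inert gas at constant total pressure expands the volume and lowers every reacting partial pressure. With Δn_gas = 0 − 1 = -1, Q moves away from K toward the side with fewer gas moles, so the system shifts toward the side with more gas moles — to the left.
The net shift is to the left. β is a reactant, so its amount increases.

increases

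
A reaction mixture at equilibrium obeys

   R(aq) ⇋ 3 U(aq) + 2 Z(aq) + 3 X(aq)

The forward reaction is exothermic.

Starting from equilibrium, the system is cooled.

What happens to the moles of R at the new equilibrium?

The forward reaction is exothermic. Lowering T favours the exothermic direction — shift to the right.
The net shift is to the right. R is a reactant, so its amount decreases.

decreases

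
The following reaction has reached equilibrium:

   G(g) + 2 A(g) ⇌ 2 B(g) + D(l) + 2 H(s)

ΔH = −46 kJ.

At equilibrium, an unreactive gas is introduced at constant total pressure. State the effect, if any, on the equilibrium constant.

unchanged

The equilibrium constant depends only on temperature. This perturbation may move the position of equilibrium, but since T is unchanged, K itself is unchanged.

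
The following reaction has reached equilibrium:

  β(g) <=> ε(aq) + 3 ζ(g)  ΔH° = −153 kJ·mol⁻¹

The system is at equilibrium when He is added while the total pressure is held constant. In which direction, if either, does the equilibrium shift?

right

Adding inert gas at constant total pressure expands the volume and lowers every reacting partial pressure. With Δn_gas = 3 − 1 = +2, Q moves away from K toward the side with fewer gas moles, so the system shifts toward the side with more gas moles — to the right.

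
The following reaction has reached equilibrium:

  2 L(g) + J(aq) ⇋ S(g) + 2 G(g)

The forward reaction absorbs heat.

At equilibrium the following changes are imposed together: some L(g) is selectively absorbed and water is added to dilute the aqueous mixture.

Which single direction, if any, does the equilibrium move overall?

Removing L (g), a reactant, drives the reaction to the left.
Dilution lowers every aqueous concentration by the same factor. Δn_aq = 0 − 1 = -1, so the system shifts toward the side with more dissolved moles — to the left.
All effects act in the same direction — net shift to the left.

left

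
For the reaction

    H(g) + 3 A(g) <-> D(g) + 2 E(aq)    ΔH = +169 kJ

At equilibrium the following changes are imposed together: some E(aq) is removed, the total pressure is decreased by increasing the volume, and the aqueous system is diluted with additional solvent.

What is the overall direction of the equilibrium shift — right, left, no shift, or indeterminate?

cannot be determined

Removing E (aq), a product, drives the reaction to the right.
Gas moles: reactants 4, products 1 (Δn_gas = -3). Expansion shifts the system toward the side with more moles of gas — to the left.
Dilution lowers every aqueous concentration by the same factor. Δn_aq = 2 − 0 = +2, so the system shifts toward the side with more dissolved moles — to the right.
The individual effects push in opposite directions; without quantitative information the net direction cannot be determined.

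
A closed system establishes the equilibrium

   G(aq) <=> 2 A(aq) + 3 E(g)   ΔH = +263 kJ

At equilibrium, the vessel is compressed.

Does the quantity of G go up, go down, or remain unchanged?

Gas moles: reactants 0, products 3 (Δn_gas = +3). Compression shifts the system toward the side with fewer moles of gas — to the left.
The net shift is to the left. G is a reactant, so its amount increases.

increases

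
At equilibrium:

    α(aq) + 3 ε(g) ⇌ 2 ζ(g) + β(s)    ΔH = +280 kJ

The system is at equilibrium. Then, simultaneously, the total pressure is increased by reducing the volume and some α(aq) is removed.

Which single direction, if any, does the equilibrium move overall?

Gas moles: reactants 3, products 2 (Δn_gas = -1). Compression shifts the system toward the side with fewer moles of gas — to the right.
Removing α (aq), a reactant, drives the reaction to the left.
The individual effects push in opposite directions; without quantitative information the net direction cannot be determined.

cannot be determined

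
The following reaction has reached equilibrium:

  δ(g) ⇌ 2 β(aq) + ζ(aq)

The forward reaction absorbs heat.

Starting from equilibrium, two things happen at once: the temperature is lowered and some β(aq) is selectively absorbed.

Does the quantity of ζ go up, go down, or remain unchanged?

cannot be determined

The forward reaction is endothermic. Lowering T favours the exothermic direction — shift to the left.
Removing β (aq), a product, drives the reaction to the right.
The two effects oppose each other, so the net shift — and hence the change in ζ — cannot be determined from the given information.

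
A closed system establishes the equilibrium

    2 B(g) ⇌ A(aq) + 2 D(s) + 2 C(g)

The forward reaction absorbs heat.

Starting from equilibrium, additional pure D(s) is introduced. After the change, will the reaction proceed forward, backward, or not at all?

D is a pure solid; its activity is 1 regardless of amount, so Q is unaffected — no shift from this change.

no shift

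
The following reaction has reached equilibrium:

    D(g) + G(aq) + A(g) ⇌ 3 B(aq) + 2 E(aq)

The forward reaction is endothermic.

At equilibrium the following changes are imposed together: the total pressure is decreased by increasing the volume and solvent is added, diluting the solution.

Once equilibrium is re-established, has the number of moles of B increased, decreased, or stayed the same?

cannot be determined

Gas moles: reactants 2, products 0 (Δn_gas = -2). Expansion shifts the system toward the side with more moles of gas — to the left.
Dilution lowers every aqueous concentration by the same factor. Δn_aq = 5 − 1 = +4, so the system shifts toward the side with more dissolved moles — to the right.
The two effects oppose each other, so the net shift — and hence the change in B — cannot be determined from the given information.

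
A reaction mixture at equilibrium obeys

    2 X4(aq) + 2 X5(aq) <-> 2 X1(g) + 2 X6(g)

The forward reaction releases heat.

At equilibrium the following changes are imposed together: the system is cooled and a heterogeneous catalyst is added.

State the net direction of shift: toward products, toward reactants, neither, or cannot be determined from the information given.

The forward reaction is exothermic. Lowering T favours the exothermic direction — shift to the right.
A catalyst speeds both forward and reverse rates equally; it changes neither Q nor K — no shift from this change.
Only the nonzero effect(s) matter; the net shift is to the right.

right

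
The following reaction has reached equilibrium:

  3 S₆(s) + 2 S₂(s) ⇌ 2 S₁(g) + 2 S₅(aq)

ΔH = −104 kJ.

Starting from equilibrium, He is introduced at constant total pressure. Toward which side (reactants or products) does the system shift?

Adding inert gas at constant total pressure expands the volume and lowers every reacting partial pressure. With Δn_gas = 2 − 0 = +2, Q moves away from K toward the side with fewer gas moles, so the system shifts toward the side with more gas moles — to the right.

right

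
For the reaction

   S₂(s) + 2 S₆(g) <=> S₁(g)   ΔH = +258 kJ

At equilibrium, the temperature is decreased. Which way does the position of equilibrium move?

left

The forward reaction is endothermic. Lowering T favours the exothermic direction — shift to the left.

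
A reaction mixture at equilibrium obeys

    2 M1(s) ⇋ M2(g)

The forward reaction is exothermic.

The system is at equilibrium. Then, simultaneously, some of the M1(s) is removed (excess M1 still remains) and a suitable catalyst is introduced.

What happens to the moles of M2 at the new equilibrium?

M1 is a pure solid; its activity is 1 regardless of amount, so Q is unaffected — no shift from this change.
A catalyst speeds both forward and reverse rates equally; it changes neither Q nor K — no shift from this change.
No net shift occurs, so the amount of M2 is unchanged.

unchanged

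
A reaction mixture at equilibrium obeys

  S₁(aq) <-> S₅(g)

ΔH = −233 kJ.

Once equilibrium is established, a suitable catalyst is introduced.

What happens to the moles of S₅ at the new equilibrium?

A catalyst speeds both forward and reverse rates equally; it changes neither Q nor K — no shift from this change.
No net shift occurs, so the amount of S₅ is unchanged.

unchanged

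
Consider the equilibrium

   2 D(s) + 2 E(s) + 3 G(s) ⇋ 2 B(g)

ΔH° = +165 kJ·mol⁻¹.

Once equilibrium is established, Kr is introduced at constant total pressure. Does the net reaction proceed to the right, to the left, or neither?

right

Adding inert gas at constant total pressure expands the volume and lowers every reacting partial pressure. With Δn_gas = 2 − 0 = +2, Q moves away from K toward the side with fewer gas moles, so the system shifts toward the side with more gas moles — to the right.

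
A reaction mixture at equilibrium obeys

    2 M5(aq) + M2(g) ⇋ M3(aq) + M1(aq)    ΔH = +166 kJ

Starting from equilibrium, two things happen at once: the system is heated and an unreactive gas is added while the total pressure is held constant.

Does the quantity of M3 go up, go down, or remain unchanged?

cannot be determined

The forward reaction is endothermic. Raising T favours the endothermic direction — shift to the right.
Adding inert gas at constant total pressure expands the volume and lowers every reacting partial pressure. With Δn_gas = 0 − 1 = -1, Q moves away from K toward the side with fewer gas moles, so the system shifts toward the side with more gas moles — to the left.
The two effects oppose each other, so the net shift — and hence the change in M3 — cannot be determined from the given information.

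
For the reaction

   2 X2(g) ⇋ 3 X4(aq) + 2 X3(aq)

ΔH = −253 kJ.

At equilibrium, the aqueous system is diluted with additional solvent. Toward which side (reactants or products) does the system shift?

right

Dilution lowers every aqueous concentration by the same factor. Δn_aq = 5 − 0 = +5, so the system shifts toward the side with more dissolved moles — to the right.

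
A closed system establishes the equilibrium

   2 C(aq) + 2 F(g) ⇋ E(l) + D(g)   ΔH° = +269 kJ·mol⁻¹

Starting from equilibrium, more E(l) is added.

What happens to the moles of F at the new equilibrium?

E is a pure liquid; its activity is 1 regardless of amount, so Q is unaffected — no shift from this change.
No net shift occurs, so the amount of F is unchanged.

unchanged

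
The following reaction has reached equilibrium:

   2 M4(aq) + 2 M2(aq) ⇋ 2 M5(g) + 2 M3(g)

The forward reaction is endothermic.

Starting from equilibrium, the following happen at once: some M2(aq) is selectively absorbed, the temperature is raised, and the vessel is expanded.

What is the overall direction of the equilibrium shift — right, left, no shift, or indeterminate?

cannot be determined

Removing M2 (aq), a reactant, drives the reaction to the left.
The forward reaction is endothermic. Raising T favours the endothermic direction — shift to the right.
Gas moles: reactants 0, products 4 (Δn_gas = +4). Expansion shifts the system toward the side with more moles of gas — to the right.
The individual effects push in opposite directions; without quantitative information the net direction cannot be determined.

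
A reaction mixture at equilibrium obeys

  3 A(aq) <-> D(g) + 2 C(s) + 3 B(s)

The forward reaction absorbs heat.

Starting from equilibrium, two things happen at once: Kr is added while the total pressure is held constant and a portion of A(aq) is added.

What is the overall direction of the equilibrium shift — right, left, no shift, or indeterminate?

Adding inert gas at constant total pressure expands the volume and lowers every reacting partial pressure. With Δn_gas = 1 − 0 = +1, Q moves away from K toward the side with fewer gas moles, so the system shifts toward the side with more gas moles — to the right.
Adding A (aq), a reactant, drives the reaction to the right.
All effects act in the same direction — net shift to the right.

right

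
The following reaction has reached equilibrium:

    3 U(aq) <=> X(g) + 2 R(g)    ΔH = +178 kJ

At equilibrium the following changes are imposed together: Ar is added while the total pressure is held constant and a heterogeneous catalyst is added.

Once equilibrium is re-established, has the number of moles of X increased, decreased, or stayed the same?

Adding inert gas at constant total pressure expands the volume and lowers every reacting partial pressure. With Δn_gas = 3 − 0 = +3, Q moves away from K toward the side with fewer gas moles, so the system shifts toward the side with more gas moles — to the right.
A catalyst speeds both forward and reverse rates equally; it changes neither Q nor K — no shift from this change.
The net shift is to the right. X is a product, so its amount increases.

increases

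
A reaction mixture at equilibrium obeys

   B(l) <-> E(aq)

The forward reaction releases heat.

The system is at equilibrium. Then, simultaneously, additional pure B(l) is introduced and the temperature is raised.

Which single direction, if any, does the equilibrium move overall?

B is a pure liquid; its activity is 1 regardless of amount, so Q is unaffected — no shift from this change.
The forward reaction is exothermic. Raising T favours the endothermic direction — shift to the left.
Only the nonzero effect(s) matter; the net shift is to the left.

left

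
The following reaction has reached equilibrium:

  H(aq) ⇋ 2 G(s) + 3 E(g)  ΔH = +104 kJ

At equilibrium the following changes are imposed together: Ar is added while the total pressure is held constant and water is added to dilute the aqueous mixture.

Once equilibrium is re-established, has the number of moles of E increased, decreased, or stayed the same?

cannot be determined

Adding inert gas at constant total pressure expands the volume and lowers every reacting partial pressure. With Δn_gas = 3 − 0 = +3, Q moves away from K toward the side with fewer gas moles, so the system shifts toward the side with more gas moles — to the right.
Dilution lowers every aqueous concentration by the same factor. Δn_aq = 0 − 1 = -1, so the system shifts toward the side with more dissolved moles — to the left.
The two effects oppose each other, so the net shift — and hence the change in E — cannot be determined from the given information.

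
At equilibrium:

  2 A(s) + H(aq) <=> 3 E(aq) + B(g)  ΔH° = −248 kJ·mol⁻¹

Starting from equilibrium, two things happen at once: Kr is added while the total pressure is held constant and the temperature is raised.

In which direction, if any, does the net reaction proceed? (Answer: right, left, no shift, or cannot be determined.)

cannot be determined

Adding inert gas at constant total pressure expands the volume and lowers every reacting partial pressure. With Δn_gas = 1 − 0 = +1, Q moves away from K toward the side with fewer gas moles, so the system shifts toward the side with more gas moles — to the right.
The forward reaction is exothermic. Raising T favours the endothermic direction — shift to the left.
The individual effects push in opposite directions; without quantitative information the net direction cannot be determined.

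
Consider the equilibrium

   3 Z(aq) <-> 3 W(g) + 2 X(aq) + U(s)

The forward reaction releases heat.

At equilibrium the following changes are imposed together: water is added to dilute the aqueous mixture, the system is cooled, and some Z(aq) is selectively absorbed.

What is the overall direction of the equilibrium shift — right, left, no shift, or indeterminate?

Dilution lowers every aqueous concentration by the same factor. Δn_aq = 2 − 3 = -1, so the system shifts toward the side with more dissolved moles — to the left.
The forward reaction is exothermic. Lowering T favours the exothermic direction — shift to the right.
Removing Z (aq), a reactant, drives the reaction to the left.
The individual effects push in opposite directions; without quantitative information the net direction cannot be determined.

cannot be determined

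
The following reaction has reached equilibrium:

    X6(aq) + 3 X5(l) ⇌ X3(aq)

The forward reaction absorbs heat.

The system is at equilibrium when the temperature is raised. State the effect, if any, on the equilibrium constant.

K depends on temperature via the van 't Hoff relation. The forward reaction is endothermic, so raising T increases K.

increases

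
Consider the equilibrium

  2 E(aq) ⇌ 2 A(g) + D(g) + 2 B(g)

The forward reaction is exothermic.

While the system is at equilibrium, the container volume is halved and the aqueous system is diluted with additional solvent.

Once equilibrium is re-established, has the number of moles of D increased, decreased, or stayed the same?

decreases

Gas moles: reactants 0, products 5 (Δn_gas = +5). Compression shifts the system toward the side with fewer moles of gas — to the left.
Dilution lowers every aqueous concentration by the same factor. Δn_aq = 0 − 2 = -2, so the system shifts toward the side with more dissolved moles — to the left.
The net shift is to the left. D is a product, so its amount decreases.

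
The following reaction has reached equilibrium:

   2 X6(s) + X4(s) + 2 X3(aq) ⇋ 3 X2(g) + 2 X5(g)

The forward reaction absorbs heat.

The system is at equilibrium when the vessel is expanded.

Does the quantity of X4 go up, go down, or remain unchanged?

decreases

Gas moles: reactants 0, products 5 (Δn_gas = +5). Expansion shifts the system toward the side with more moles of gas — to the right.
The net shift is to the right. X4 is a reactant, so its amount decreases.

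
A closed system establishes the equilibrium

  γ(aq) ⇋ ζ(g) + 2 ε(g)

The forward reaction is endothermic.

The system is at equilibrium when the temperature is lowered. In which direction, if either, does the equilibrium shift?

The forward reaction is endothermic. Lowering T favours the exothermic direction — shift to the left.

left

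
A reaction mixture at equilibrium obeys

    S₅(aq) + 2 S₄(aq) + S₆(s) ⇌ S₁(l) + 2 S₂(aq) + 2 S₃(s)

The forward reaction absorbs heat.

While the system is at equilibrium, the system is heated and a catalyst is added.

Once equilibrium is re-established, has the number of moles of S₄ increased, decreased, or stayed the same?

decreases

The forward reaction is endothermic. Raising T favours the endothermic direction — shift to the right.
A catalyst speeds both forward and reverse rates equally; it changes neither Q nor K — no shift from this change.
The net shift is to the right. S₄ is a reactant, so its amount decreases.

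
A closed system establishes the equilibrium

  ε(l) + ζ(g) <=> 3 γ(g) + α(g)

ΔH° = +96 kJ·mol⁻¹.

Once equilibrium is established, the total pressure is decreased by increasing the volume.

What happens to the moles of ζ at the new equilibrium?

decreases

Gas moles: reactants 1, products 4 (Δn_gas = +3). Expansion shifts the system toward the side with more moles of gas — to the right.
The net shift is to the right. ζ is a reactant, so its amount decreases.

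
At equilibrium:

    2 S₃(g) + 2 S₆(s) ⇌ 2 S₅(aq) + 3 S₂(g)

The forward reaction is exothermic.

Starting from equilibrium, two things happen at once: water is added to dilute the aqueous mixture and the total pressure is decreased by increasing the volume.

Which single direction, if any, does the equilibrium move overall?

Dilution lowers every aqueous concentration by the same factor. Δn_aq = 2 − 0 = +2, so the system shifts toward the side with more dissolved moles — to the right.
Gas moles: reactants 2, products 3 (Δn_gas = +1). Expansion shifts the system toward the side with more moles of gas — to the right.
All effects act in the same direction — net shift to the right.

right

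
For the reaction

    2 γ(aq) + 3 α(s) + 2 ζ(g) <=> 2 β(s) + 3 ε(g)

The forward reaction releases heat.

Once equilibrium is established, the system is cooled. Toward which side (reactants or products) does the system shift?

right

The forward reaction is exothermic. Lowering T favours the exothermic direction — shift to the right.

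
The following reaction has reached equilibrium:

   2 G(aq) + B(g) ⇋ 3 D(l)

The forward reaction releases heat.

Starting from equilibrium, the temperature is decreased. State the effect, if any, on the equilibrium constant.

K depends on temperature via the van 't Hoff relation. The forward reaction is exothermic, so lowering T increases K.

increases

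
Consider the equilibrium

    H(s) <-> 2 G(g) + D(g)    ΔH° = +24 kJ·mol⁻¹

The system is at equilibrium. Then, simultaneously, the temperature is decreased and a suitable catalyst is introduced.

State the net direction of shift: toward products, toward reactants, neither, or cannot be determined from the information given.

The forward reaction is endothermic. Lowering T favours the exothermic direction — shift to the left.
A catalyst speeds both forward and reverse rates equally; it changes neither Q nor K — no shift from this change.
Only the nonzero effect(s) matter; the net shift is to the left.

left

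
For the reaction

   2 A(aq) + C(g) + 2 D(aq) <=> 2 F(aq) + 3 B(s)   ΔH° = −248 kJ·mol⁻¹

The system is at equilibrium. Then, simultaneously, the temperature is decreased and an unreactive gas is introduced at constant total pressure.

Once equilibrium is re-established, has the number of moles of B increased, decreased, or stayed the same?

The forward reaction is exothermic. Lowering T favours the exothermic direction — shift to the right.
Adding inert gas at constant total pressure expands the volume and lowers every reacting partial pressure. With Δn_gas = 0 − 1 = -1, Q moves away from K toward the side with fewer gas moles, so the system shifts toward the side with more gas moles — to the left.
The two effects oppose each other, so the net shift — and hence the change in B — cannot be determined from the given information.

cannot be determined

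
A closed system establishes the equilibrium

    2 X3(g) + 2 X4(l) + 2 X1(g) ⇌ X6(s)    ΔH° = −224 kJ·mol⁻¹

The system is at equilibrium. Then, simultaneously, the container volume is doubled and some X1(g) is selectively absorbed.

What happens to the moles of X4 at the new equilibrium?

increases

Gas moles: reactants 4, products 0 (Δn_gas = -4). Expansion shifts the system toward the side with more moles of gas — to the left.
Removing X1 (g), a reactant, drives the reaction to the left.
The net shift is to the left. X4 is a reactant, so its amount increases.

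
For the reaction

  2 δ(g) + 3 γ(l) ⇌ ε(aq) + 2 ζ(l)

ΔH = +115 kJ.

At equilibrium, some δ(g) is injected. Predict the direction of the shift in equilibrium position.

Adding δ (g), a reactant, drives the reaction to the right.

right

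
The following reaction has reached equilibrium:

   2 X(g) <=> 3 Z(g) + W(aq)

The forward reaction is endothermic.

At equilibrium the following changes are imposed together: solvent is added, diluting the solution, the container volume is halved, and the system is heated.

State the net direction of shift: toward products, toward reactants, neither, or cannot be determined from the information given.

Dilution lowers every aqueous concentration by the same factor. Δn_aq = 1 − 0 = +1, so the system shifts toward the side with more dissolved moles — to the right.
Gas moles: reactants 2, products 3 (Δn_gas = +1). Compression shifts the system toward the side with fewer moles of gas — to the left.
The forward reaction is endothermic. Raising T favours the endothermic direction — shift to the right.
The individual effects push in opposite directions; without quantitative information the net direction cannot be determined.

cannot be determined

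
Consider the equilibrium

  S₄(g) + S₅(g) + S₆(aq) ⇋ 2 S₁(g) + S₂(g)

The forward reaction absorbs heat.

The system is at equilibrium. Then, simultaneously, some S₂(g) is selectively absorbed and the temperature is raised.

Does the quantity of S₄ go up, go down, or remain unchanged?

decreases

Removing S₂ (g), a product, drives the reaction to the right.
The forward reaction is endothermic. Raising T favours the endothermic direction — shift to the right.
The net shift is to the right. S₄ is a reactant, so its amount decreases.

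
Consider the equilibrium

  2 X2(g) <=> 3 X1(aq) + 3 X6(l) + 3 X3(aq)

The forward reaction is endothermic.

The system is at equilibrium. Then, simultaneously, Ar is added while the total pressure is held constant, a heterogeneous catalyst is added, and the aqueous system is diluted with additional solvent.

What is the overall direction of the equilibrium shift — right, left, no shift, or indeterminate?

Adding inert gas at constant total pressure expands the volume and lowers every reacting partial pressure. With Δn_gas = 0 − 2 = -2, Q moves away from K toward the side with fewer gas moles, so the system shifts toward the side with more gas moles — to the left.
A catalyst speeds both forward and reverse rates equally; it changes neither Q nor K — no shift from this change.
Dilution lowers every aqueous concentration by the same factor. Δn_aq = 6 − 0 = +6, so the system shifts toward the side with more dissolved moles — to the right.
The individual effects push in opposite directions; without quantitative information the net direction cannot be determined.

cannot be determined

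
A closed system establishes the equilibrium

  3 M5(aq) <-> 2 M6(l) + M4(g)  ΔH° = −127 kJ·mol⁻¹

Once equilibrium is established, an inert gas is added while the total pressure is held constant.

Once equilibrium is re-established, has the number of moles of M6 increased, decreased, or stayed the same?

increases

Adding inert gas at constant total pressure expands the volume and lowers every reacting partial pressure. With Δn_gas = 1 − 0 = +1, Q moves away from K toward the side with fewer gas moles, so the system shifts toward the side with more gas moles — to the right.
The net shift is to the right. M6 is a product, so its amount increases.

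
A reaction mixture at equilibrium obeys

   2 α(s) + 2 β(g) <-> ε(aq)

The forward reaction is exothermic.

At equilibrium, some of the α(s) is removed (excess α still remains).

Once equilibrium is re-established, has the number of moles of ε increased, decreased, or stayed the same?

α is a pure solid; its activity is 1 regardless of amount, so Q is unaffected — no shift from this change.
No net shift occurs, so the amount of ε is unchanged.

unchanged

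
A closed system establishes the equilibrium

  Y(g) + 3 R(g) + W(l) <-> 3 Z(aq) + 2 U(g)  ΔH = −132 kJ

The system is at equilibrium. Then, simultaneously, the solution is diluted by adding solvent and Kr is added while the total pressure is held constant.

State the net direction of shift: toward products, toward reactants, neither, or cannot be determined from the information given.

Dilution lowers every aqueous concentration by the same factor. Δn_aq = 3 − 0 = +3, so the system shifts toward the side with more dissolved moles — to the right.
Adding inert gas at constant total pressure expands the volume and lowers every reacting partial pressure. With Δn_gas = 2 − 4 = -2, Q moves away from K toward the side with fewer gas moles, so the system shifts toward the side with more gas moles — to the left.
The individual effects push in opposite directions; without quantitative information the net direction cannot be determined.

cannot be determined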